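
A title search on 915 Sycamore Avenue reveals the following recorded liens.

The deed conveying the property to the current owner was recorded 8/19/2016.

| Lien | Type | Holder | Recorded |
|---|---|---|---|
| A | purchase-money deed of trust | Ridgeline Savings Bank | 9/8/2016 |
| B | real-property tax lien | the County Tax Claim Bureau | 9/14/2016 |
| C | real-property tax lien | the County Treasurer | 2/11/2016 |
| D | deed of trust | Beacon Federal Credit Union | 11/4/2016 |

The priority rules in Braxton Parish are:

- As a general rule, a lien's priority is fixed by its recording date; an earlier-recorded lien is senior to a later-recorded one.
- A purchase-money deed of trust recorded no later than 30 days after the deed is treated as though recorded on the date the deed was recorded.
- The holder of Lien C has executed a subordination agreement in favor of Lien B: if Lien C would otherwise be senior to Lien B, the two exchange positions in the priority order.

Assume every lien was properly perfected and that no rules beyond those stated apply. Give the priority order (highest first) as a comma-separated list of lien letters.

Effective dates: A's effective date is the deed date, 8/19/2016.
By effective date: C (2/11/2016), A (8/19/2016), B (9/14/2016), D (11/4/2016).
C is senior to B before the subordination, so the two trade places.

B, A, C, D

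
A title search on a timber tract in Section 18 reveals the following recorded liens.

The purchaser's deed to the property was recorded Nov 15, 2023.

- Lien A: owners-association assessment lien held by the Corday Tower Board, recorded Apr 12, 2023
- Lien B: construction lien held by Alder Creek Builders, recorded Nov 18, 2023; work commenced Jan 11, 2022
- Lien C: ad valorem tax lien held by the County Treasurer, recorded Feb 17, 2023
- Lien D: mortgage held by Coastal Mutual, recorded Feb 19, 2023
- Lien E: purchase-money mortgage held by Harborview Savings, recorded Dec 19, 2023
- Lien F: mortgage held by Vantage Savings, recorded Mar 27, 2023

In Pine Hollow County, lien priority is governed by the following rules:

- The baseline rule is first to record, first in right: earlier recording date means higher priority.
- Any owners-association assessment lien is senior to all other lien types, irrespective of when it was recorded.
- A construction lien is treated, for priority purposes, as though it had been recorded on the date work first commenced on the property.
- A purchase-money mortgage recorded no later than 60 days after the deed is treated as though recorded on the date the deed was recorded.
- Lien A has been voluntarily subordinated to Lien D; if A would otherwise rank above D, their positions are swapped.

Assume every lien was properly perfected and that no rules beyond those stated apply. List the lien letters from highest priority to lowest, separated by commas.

D, B, C, A, F, E

Effective dates: B relates back to Jan 11, 2022 (work commenced); E's effective date is the deed date, Nov 15, 2023.
A is an owners-association assessment lien and takes priority over every other lien.
Among the remaining liens, by effective date: B (Jan 11, 2022), C (Feb 17, 2023), D (Feb 19, 2023), F (Mar 27, 2023), E (Nov 15, 2023).
Because A would otherwise rank above D, the subordination swaps them.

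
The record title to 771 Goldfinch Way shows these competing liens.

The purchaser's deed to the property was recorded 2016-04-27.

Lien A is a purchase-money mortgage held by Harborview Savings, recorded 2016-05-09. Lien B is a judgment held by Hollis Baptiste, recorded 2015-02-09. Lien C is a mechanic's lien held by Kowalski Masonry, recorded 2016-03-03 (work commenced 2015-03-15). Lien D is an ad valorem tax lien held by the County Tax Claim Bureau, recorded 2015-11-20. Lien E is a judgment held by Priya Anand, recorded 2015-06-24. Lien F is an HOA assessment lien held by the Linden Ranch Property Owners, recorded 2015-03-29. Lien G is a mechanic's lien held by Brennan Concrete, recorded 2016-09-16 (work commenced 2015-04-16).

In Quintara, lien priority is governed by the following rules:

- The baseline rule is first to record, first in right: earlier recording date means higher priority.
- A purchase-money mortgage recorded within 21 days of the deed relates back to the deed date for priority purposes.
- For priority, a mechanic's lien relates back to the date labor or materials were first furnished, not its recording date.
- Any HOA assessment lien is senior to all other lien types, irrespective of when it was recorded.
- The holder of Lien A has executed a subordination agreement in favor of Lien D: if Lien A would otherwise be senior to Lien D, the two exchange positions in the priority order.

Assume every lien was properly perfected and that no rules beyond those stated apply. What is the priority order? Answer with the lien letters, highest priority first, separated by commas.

F, B, C, G, E, D, A

Adjusting effective dates: A relates back to the deed date 2016-04-27; C relates back to 2015-03-15 (work commenced); G relates back to 2015-04-16 (work commenced).
F is an HOA assessment lien, so it outranks all other liens regardless of date.
Remaining liens by effective date: B (2015-02-09), C (2015-03-15), G (2015-04-16), E (2015-06-24), D (2015-11-20), A (2016-04-27).
A is already junior to D, so the subordination agreement changes nothing.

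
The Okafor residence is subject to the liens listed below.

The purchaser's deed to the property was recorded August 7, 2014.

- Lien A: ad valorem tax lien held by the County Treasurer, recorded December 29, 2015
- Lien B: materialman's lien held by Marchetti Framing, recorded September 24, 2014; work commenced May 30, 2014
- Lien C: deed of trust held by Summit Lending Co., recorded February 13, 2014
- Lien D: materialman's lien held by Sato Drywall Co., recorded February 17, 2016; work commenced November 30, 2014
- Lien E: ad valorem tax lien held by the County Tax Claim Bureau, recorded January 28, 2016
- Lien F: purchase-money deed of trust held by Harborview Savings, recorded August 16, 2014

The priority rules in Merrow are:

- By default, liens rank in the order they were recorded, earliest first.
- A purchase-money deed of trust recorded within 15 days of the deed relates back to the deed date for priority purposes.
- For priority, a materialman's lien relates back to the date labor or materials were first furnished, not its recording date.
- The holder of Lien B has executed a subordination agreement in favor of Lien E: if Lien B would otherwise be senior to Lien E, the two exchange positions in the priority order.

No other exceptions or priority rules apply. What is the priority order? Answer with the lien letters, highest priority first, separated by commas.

C, E, F, D, A, B

Effective dates after the stated exceptions: B relates back to May 30, 2014 (work commenced); D relates back to November 30, 2014 (work commenced); F's effective date is the deed date, August 7, 2014.
Ordering by effective date: C (February 13, 2014), B (May 30, 2014), F (August 7, 2014), D (November 30, 2014), A (December 29, 2015), E (January 28, 2016).
B is senior to E before the subordination, so the two trade places.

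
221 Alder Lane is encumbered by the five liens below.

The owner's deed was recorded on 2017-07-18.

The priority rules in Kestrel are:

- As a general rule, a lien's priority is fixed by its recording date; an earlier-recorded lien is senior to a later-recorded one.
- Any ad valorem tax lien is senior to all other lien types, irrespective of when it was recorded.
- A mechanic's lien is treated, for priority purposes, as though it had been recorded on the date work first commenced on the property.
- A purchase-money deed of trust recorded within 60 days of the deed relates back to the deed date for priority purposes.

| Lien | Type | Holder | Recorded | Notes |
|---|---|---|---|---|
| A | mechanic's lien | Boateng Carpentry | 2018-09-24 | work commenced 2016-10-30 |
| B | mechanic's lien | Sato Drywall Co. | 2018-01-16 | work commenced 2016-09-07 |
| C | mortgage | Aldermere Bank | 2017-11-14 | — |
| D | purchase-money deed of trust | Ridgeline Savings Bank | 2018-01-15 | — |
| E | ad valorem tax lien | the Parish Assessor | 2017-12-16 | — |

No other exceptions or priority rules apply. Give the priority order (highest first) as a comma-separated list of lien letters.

Effective dates: A is treated as recorded 2016-10-30, the work-commencement date; B relates back to 2016-09-07 (work commenced); D missed the 60-day window (181 days after the deed), so its recording date stands.
E is an ad valorem tax lien, so it outranks all other liens regardless of date.
Remaining liens by effective date: B (2016-09-07), A (2016-10-30), C (2017-11-14), D (2018-01-15).

E, B, A, C, D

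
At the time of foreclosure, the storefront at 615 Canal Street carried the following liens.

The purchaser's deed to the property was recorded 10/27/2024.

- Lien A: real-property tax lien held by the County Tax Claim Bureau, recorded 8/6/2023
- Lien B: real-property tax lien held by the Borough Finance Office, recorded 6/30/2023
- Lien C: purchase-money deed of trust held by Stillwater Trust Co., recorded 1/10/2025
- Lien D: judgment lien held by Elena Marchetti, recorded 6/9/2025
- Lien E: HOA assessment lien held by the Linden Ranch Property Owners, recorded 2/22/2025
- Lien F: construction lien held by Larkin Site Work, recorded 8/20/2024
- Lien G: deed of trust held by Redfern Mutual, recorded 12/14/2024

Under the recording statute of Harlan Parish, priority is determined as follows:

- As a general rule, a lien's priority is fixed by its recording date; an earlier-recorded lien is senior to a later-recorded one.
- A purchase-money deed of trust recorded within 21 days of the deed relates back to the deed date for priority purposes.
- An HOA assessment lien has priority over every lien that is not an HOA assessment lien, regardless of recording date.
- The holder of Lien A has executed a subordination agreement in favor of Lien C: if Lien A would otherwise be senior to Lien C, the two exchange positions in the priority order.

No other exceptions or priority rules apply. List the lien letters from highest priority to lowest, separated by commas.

E, B, C, F, G, A, D

Adjusting effective dates: C missed the 21-day window (75 days after the deed), so its recording date stands.
E is an HOA assessment lien and takes priority over every other lien.
Among the remaining liens, by effective date: B (6/30/2023), A (8/6/2023), F (8/20/2024), G (12/14/2024), C (1/10/2025), D (6/9/2025).
Because A would otherwise rank above C, the subordination swaps them.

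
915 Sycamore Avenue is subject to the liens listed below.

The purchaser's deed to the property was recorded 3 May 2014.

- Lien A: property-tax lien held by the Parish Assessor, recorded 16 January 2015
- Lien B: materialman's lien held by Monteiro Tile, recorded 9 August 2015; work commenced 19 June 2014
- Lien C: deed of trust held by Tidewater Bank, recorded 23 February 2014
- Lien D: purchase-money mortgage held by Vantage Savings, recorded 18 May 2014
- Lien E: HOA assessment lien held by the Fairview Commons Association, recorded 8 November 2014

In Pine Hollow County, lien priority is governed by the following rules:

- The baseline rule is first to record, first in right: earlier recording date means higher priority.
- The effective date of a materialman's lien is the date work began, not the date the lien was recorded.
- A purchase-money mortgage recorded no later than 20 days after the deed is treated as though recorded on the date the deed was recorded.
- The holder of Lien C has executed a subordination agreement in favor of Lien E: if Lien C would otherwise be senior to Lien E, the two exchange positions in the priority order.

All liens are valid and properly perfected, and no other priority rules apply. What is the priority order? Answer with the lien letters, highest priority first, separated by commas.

Effective dates: B's effective date is 19 June 2014, when work began; D relates back to the deed date 3 May 2014.
Sorted by effective date: C (23 February 2014), D (3 May 2014), B (19 June 2014), E (8 November 2014), A (16 January 2015).
C would otherwise be senior to E, so under the subordination agreement C and E exchange positions.

E, D, B, C, A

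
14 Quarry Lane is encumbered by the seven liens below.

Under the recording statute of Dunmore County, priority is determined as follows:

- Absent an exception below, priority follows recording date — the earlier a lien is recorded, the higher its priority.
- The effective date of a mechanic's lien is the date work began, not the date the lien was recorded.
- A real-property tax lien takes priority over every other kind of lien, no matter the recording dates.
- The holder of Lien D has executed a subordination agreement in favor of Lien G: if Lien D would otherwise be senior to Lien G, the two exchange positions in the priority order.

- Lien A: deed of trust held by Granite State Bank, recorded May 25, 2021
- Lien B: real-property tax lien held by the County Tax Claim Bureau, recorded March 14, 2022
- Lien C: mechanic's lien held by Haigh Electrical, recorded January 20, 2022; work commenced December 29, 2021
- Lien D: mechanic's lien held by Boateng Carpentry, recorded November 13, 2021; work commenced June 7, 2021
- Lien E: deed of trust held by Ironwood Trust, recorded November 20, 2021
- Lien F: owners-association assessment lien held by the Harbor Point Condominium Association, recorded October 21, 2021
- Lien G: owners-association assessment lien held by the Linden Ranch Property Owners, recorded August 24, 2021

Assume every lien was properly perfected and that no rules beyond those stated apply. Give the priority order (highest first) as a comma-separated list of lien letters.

Effective dates: C is treated as recorded December 29, 2021, the work-commencement date; D's effective date is June 7, 2021, when work began.
B is a real-property tax lien and takes priority over every other lien.
Remaining liens by effective date: A (May 25, 2021), D (June 7, 2021), G (August 24, 2021), F (October 21, 2021), E (November 20, 2021), C (December 29, 2021).
D is senior to G before the subordination, so the two trade places.

B, A, G, D, F, E, C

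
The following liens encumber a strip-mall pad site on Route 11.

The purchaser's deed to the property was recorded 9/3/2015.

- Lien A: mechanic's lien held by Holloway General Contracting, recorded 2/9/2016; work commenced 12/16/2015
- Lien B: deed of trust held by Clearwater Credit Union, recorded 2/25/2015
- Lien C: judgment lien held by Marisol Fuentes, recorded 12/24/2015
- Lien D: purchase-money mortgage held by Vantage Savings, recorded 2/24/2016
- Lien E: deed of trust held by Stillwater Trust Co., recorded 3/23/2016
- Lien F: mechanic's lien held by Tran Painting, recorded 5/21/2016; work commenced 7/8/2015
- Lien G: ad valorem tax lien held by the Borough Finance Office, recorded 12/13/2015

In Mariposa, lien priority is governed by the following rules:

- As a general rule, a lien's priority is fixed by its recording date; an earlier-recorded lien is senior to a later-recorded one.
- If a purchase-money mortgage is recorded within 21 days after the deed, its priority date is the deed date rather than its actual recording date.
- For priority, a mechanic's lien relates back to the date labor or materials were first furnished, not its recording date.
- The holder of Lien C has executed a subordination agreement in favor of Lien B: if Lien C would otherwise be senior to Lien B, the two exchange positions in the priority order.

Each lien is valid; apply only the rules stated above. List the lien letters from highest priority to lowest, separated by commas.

Effective dates after the stated exceptions: A's effective date is 12/16/2015, when work began; D was recorded 174 days after the deed — beyond 21 days — so no relation-back applies; F relates back to 7/8/2015 (work commenced).
By effective date, earliest first: B (2/25/2015), F (7/8/2015), G (12/13/2015), A (12/16/2015), C (12/24/2015), D (2/24/2016), E (3/23/2016).
C already ranks below B; the subordination has no effect.

B, F, G, A, C, D, E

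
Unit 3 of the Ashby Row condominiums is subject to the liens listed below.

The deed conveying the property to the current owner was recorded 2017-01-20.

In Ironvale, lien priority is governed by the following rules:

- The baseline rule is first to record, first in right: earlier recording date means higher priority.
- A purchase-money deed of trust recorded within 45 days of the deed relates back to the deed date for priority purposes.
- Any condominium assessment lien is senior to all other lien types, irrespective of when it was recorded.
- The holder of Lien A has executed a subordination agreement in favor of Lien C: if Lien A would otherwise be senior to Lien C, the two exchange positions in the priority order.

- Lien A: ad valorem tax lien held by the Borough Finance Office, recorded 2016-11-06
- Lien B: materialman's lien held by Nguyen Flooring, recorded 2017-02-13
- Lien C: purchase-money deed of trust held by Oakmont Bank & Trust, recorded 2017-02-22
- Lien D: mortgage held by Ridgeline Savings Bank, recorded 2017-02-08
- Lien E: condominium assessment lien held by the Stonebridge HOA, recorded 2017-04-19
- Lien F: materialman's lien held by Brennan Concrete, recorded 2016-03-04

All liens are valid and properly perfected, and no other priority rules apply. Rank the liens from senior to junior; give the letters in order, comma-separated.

E, F, C, A, D, B

Effective dates: C's effective date is the deed date, 2017-01-20.
As a condominium assessment lien, E is senior to every other lien.
The other liens, earliest effective date first: F (2016-03-04), A (2016-11-06), C (2017-01-20), D (2017-02-08), B (2017-02-13).
A is senior to C before the subordination, so the two trade places.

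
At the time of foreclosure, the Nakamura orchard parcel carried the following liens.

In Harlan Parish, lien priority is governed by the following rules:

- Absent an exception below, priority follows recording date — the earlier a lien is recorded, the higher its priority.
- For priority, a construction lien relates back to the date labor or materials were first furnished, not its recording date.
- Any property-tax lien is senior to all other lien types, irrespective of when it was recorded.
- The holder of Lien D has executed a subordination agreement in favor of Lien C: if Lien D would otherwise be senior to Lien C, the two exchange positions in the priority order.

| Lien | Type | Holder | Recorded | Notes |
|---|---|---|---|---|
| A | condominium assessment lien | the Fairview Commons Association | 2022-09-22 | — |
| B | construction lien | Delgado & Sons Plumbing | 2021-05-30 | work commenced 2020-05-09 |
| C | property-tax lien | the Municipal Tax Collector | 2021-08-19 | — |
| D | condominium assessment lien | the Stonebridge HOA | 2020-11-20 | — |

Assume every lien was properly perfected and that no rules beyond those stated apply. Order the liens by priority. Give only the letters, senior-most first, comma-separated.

C, B, D, A

Effective dates after the stated exceptions: B is treated as recorded 2020-05-09, the work-commencement date.
C, as a property-tax lien, has superpriority and ranks first.
The other liens, earliest effective date first: B (2020-05-09), D (2020-11-20), A (2022-09-22).
D already ranks below C; the subordination has no effect.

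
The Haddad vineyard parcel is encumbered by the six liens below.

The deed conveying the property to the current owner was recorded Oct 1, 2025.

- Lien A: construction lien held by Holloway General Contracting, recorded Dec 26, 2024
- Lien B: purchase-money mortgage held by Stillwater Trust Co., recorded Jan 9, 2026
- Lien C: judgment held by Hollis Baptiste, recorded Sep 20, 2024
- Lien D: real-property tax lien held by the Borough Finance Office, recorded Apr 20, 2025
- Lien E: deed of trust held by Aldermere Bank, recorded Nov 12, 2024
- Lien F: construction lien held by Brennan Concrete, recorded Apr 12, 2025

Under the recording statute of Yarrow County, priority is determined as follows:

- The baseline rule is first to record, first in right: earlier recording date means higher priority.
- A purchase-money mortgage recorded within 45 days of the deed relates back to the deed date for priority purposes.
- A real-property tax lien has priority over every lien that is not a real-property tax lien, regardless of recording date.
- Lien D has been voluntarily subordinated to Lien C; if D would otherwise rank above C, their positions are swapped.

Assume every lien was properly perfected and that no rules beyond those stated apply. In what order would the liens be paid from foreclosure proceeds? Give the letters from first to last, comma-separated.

Effective dates: B missed the 45-day window (100 days after the deed), so its recording date stands.
D is a real-property tax lien and takes priority over every other lien.
Remaining liens by effective date: C (Sep 20, 2024), E (Nov 12, 2024), A (Dec 26, 2024), F (Apr 12, 2025), B (Jan 9, 2026).
D would otherwise be senior to C, so under the subordination agreement D and C exchange positions.

C, D, E, A, F, B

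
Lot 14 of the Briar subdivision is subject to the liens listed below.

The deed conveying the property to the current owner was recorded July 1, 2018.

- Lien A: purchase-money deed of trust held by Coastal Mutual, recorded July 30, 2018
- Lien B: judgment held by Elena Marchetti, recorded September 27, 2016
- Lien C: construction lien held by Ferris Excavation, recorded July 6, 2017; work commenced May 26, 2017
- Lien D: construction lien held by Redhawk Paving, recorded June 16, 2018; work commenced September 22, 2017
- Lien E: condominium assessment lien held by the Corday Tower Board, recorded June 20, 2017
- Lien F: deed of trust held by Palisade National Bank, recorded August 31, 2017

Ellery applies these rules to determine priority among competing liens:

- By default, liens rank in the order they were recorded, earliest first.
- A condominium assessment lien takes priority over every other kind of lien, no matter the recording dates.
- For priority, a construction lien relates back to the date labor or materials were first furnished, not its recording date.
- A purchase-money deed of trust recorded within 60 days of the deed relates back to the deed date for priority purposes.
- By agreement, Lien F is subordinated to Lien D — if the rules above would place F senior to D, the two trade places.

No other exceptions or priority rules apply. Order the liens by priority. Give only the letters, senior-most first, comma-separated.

E, B, C, D, F, A

Effective dates: A was recorded within the 60-day window, so its effective date is the deed date July 1, 2018; C is treated as recorded May 26, 2017, the work-commencement date; D's effective date is September 22, 2017, when work began.
E is a condominium assessment lien, so it outranks all other liens regardless of date.
The other liens, earliest effective date first: B (September 27, 2016), C (May 26, 2017), F (August 31, 2017), D (September 22, 2017), A (July 1, 2018).
F would otherwise be senior to D, so under the subordination agreement F and D exchange positions.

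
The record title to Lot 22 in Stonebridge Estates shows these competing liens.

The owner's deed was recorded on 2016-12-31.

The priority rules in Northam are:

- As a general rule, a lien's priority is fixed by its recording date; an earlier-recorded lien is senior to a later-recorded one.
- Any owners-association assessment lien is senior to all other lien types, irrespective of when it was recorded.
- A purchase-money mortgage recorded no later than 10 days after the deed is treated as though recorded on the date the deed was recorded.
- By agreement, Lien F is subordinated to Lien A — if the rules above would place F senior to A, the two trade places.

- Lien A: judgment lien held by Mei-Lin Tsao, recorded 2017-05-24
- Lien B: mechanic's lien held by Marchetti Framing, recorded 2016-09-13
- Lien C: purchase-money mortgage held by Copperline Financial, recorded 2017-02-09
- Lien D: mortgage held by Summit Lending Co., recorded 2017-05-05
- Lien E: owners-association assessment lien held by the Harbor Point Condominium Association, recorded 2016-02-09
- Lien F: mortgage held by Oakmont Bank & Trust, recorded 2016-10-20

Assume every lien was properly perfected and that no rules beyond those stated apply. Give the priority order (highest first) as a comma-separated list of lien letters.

First, effective dates: C was recorded 40 days after the deed, outside the 10-day window, so it keeps its recording date.
E is an owners-association assessment lien and takes priority over every other lien.
Ordering the rest by effective date: B (2016-09-13), F (2016-10-20), C (2017-02-09), D (2017-05-05), A (2017-05-24).
The subordination applies — F was senior to A — so F and A swap.

E, B, A, C, D, F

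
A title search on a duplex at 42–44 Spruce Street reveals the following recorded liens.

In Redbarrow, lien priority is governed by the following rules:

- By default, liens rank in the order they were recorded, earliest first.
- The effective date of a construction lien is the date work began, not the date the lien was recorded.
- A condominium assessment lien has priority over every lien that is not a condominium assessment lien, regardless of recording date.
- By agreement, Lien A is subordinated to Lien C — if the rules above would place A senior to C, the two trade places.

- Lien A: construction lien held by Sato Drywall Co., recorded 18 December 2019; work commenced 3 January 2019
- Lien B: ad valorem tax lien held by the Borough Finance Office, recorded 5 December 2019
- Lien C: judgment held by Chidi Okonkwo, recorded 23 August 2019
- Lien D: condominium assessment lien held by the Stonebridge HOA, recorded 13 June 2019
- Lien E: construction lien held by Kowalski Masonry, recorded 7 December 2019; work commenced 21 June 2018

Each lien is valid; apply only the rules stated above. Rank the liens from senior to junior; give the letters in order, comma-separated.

D, E, C, A, B

Effective dates: A's effective date is 3 January 2019, when work began; E's effective date is 21 June 2018, when work began.
As a condominium assessment lien, D is senior to every other lien.
Remaining liens by effective date: E (21 June 2018), A (3 January 2019), C (23 August 2019), B (5 December 2019).
A is senior to C before the subordination, so the two trade places.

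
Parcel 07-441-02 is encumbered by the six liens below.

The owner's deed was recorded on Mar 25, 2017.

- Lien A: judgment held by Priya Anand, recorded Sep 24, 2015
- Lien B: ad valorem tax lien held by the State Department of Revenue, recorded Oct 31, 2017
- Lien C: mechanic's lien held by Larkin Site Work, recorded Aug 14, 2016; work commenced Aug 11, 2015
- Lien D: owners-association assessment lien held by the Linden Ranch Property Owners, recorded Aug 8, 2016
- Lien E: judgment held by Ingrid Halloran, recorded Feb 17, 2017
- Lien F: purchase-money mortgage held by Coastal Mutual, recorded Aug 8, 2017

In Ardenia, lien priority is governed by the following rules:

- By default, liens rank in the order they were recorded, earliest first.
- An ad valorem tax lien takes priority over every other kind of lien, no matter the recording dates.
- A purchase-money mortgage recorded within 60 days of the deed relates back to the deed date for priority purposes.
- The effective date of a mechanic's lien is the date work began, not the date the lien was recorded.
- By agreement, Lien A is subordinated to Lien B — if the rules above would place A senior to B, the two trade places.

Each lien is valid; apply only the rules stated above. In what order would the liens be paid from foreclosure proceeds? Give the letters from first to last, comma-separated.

B, C, A, D, E, F

Effective dates after the stated exceptions: C relates back to Aug 11, 2015 (work commenced); F was recorded 136 days after the deed, outside the 60-day window, so it keeps its recording date.
B, as an ad valorem tax lien, has superpriority and ranks first.
The other liens, earliest effective date first: C (Aug 11, 2015), A (Sep 24, 2015), D (Aug 8, 2016), E (Feb 17, 2017), F (Aug 8, 2017).
A is already junior to B, so the subordination agreement changes nothing.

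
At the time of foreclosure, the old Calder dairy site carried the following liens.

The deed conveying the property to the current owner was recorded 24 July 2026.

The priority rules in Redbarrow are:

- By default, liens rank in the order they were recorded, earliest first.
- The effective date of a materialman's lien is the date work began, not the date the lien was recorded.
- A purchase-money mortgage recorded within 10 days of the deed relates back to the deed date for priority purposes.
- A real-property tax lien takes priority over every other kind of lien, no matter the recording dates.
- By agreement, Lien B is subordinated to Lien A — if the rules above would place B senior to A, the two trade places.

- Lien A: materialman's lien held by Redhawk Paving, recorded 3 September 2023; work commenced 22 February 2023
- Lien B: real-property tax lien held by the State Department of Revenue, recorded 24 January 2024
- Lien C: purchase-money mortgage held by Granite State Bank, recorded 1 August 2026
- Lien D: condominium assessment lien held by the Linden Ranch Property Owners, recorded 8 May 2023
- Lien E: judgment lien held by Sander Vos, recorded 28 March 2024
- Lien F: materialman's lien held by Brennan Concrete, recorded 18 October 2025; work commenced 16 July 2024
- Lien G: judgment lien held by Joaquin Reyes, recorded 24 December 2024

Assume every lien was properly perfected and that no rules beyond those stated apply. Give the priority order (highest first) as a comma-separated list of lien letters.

A, B, D, E, F, G, C

First, effective dates: A is treated as recorded 22 February 2023, the work-commencement date; C relates back to the deed date 24 July 2026; F is treated as recorded 16 July 2024, the work-commencement date.
B, as a real-property tax lien, has superpriority and ranks first.
Remaining liens by effective date: A (22 February 2023), D (8 May 2023), E (28 March 2024), F (16 July 2024), G (24 December 2024), C (24 July 2026).
The subordination applies — B was senior to A — so B and A swap.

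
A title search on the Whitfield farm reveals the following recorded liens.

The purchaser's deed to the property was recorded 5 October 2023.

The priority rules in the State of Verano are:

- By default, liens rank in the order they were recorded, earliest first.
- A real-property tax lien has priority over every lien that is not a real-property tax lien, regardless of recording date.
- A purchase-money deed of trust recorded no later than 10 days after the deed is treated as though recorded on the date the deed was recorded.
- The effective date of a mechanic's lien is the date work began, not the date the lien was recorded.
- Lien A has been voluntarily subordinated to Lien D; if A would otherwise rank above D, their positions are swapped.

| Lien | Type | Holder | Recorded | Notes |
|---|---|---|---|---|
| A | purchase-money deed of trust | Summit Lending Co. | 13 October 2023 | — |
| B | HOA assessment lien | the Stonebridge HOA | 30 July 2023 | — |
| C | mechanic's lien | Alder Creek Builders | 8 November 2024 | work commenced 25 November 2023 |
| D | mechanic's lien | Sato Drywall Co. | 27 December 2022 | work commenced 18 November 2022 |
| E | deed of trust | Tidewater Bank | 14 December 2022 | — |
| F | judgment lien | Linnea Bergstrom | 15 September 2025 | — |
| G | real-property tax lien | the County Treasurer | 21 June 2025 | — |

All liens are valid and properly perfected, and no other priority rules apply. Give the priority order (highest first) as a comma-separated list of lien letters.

Effective dates after the stated exceptions: A was recorded within the 10-day window, so its effective date is the deed date 5 October 2023; C is treated as recorded 25 November 2023, the work-commencement date; D relates back to 18 November 2022 (work commenced).
As a real-property tax lien, G is senior to every other lien.
Among the remaining liens, by effective date: D (18 November 2022), E (14 December 2022), B (30 July 2023), A (5 October 2023), C (25 November 2023), F (15 September 2025).
Since A is not senior to D, the subordination leaves the order unchanged.

G, D, E, B, A, C, F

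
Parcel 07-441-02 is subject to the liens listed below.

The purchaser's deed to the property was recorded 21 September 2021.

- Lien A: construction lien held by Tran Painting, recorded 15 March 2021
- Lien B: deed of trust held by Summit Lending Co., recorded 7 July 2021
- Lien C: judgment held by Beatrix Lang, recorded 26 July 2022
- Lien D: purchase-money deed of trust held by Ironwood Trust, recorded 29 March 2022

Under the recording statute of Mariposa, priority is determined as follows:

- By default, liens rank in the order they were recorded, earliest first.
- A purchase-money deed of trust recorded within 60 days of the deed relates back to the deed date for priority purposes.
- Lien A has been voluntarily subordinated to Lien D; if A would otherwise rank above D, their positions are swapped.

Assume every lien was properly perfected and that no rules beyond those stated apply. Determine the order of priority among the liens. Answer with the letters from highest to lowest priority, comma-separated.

Effective dates after the stated exceptions: D missed the 60-day window (189 days after the deed), so its recording date stands.
Ordering by effective date: A (15 March 2021), B (7 July 2021), D (29 March 2022), C (26 July 2022).
A would otherwise be senior to D, so under the subordination agreement A and D exchange positions.

D, B, A, C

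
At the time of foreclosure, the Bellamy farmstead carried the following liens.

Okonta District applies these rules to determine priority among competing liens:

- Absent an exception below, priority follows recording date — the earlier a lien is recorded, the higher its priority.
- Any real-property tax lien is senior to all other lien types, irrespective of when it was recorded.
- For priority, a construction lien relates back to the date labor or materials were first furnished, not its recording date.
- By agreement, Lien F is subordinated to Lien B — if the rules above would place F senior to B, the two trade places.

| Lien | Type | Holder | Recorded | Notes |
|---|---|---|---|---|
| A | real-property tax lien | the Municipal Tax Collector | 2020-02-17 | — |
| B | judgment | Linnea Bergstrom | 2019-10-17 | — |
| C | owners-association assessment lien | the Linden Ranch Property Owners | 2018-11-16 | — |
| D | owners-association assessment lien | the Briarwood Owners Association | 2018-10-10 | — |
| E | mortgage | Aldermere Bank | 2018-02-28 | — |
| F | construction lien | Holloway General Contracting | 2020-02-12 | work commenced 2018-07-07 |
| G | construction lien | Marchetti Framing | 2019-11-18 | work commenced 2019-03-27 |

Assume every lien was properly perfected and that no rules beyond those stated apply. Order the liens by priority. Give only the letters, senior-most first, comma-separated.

Adjusting effective dates: F is treated as recorded 2018-07-07, the work-commencement date; G's effective date is 2019-03-27, when work began.
A, as a real-property tax lien, has superpriority and ranks first.
Remaining liens by effective date: E (2018-02-28), F (2018-07-07), D (2018-10-10), C (2018-11-16), G (2019-03-27), B (2019-10-17).
Because F would otherwise rank above B, the subordination swaps them.

A, E, B, D, C, G, F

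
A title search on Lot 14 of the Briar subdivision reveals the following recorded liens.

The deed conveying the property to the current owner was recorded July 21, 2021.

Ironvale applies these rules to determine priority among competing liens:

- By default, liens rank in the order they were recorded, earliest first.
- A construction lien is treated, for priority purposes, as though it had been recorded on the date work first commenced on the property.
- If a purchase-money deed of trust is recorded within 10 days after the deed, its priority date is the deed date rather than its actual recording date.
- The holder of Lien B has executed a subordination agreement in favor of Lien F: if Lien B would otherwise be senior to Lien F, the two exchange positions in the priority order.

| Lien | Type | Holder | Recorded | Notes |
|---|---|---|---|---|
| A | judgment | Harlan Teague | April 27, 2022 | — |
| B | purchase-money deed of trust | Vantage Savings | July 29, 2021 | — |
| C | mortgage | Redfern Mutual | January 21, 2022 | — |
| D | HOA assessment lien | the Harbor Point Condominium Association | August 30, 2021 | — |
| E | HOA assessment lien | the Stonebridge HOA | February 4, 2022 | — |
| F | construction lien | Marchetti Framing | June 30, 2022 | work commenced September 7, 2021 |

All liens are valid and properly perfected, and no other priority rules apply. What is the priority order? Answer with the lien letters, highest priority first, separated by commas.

F, D, B, C, E, A

Adjusting effective dates: B was recorded within the 10-day window, so its effective date is the deed date July 21, 2021; F relates back to September 7, 2021 (work commenced).
By effective date: B (July 21, 2021), D (August 30, 2021), F (September 7, 2021), C (January 21, 2022), E (February 4, 2022), A (April 27, 2022).
B is senior to F before the subordination, so the two trade places.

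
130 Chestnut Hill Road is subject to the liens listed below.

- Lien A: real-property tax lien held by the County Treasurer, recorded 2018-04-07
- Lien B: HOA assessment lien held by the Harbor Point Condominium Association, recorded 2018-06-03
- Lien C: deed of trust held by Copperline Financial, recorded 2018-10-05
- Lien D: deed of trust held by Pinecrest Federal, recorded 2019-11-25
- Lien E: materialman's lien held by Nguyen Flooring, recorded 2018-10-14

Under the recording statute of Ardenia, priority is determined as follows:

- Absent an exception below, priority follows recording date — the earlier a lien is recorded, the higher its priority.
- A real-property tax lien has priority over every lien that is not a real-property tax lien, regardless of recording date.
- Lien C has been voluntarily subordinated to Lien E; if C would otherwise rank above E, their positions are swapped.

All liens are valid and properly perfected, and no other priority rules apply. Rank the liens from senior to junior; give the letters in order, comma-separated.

A is a real-property tax lien and takes priority over every other lien.
Remaining liens by effective date: B (2018-06-03), C (2018-10-05), E (2018-10-14), D (2019-11-25).
C would otherwise be senior to E, so under the subordination agreement C and E exchange positions.

A, B, E, C, D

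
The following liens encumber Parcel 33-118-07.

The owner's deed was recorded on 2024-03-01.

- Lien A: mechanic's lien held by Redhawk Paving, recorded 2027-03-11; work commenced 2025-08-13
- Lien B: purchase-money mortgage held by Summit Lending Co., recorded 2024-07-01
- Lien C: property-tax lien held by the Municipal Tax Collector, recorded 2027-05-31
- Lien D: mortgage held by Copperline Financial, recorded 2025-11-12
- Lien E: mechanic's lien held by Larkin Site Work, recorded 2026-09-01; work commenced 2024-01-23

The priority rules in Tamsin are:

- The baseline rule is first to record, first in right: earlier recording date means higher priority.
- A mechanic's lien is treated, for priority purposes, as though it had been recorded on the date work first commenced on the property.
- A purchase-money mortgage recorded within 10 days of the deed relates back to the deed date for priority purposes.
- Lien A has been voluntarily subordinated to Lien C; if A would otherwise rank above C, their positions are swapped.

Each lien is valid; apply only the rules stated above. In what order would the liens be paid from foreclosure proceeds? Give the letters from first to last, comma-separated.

E, B, C, D, A

Effective dates: A is treated as recorded 2025-08-13, the work-commencement date; B was recorded 122 days after the deed, outside the 10-day window, so it keeps its recording date; E is treated as recorded 2024-01-23, the work-commencement date.
Sorted by effective date: E (2024-01-23), B (2024-07-01), A (2025-08-13), D (2025-11-12), C (2027-05-31).
The subordination applies — A was senior to C — so A and C swap.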